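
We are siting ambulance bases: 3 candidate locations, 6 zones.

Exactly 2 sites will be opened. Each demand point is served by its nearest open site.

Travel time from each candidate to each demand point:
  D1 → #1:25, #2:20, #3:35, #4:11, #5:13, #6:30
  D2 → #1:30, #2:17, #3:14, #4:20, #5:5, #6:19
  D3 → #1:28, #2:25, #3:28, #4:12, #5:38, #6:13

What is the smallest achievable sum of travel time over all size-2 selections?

89

Open {D2, D3}.
  #1→D3 28, #2→D2 17, #3→D2 14, #4→D3 12, #5→D2 5, #6→D3 13  ⇒ total 89.
Compare {D1, D2}: total 91.
Compare {D1, D3}: total 110.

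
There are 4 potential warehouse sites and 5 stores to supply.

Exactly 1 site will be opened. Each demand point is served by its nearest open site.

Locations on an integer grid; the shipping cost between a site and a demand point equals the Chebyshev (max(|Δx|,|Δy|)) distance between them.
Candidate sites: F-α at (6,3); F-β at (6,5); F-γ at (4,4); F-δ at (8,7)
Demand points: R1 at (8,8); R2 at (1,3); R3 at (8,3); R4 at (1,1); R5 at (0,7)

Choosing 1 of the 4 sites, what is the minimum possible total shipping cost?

18

Open {F-γ}.
  R1→F-γ 4, R2→F-γ 3, R3→F-γ 4, R4→F-γ 3, R5→F-γ 4  ⇒ total 18.
Compare {F-β}: total 21.
Compare {F-α}: total 23.
No size-1 selection does better; minimum is 18.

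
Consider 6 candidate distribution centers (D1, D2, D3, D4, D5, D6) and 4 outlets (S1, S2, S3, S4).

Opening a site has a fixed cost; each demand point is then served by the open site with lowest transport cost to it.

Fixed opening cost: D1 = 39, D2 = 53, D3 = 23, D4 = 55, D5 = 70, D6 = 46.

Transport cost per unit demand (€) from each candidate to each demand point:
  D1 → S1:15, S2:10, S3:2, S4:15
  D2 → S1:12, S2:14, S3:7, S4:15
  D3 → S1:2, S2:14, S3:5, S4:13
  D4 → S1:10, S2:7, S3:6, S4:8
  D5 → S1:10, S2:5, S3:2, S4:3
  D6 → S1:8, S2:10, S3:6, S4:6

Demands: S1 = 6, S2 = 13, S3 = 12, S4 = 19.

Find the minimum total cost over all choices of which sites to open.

Open {D3, D5}: assign each demand point to its cheapest open site.
  S1→D3 6×2=12, S2→D5 13×5=65, S3→D5 12×2=24, S4→D5 19×3=57
  transport cost 158, fixed 93 → total 251.
Compare {D5}: transport cost 206 + fixed 70 = 276.
Compare {D1, D3, D5}: transport cost 158 + fixed 132 = 290.
Compare {D3, D5, D6}: transport cost 158 + fixed 139 = 297.
All other subsets cost ≥ 276. Minimum total cost: 251.

251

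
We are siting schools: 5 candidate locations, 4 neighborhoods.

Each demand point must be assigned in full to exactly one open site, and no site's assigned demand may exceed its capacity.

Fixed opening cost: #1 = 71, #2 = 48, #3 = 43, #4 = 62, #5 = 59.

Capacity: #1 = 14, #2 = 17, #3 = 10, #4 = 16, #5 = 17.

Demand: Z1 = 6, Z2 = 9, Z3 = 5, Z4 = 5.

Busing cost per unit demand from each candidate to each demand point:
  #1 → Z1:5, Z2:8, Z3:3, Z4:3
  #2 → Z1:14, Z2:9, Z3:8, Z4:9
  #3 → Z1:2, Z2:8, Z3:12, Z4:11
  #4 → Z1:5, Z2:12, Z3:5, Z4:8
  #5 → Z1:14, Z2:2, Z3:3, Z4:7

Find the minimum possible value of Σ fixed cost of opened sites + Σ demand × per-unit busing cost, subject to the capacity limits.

Open {#1, #5}; cheapest assignment that respects the capacities:
  #1 (cap 14, load 11): Z1, Z4 — cost 6×5 + 5×3 = 45
  #5 (cap 17, load 14): Z2, Z3 — cost 9×2 + 5×3 = 33
  Shipping 78, fixed 130 → total 208.
  Any other capacity-feasible assignment to {#1, #5} ships for at least 78.
Compare {#4, #5}: its best feasible assignment gives total 224.
Compare {#1, #3, #5}: its best feasible assignment gives total 233.
Every other set of open sites that can feasibly serve all demand totals ≥ 224 even under its best assignment. Minimum: 208.

208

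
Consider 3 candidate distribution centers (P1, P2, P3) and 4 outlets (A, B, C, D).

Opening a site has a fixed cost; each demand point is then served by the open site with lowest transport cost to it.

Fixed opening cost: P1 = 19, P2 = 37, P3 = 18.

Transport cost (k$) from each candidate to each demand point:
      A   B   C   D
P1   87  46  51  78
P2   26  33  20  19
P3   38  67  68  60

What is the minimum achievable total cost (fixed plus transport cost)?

Open {P2}: assign each demand point to its cheapest open site.
  A→P2 26, B→P2 33, C→P2 20, D→P2 19
  transport cost 98, fixed 37 → total 135.
Compare {P2, P3}: transport cost 98 + fixed 55 = 153.
Compare {P1, P2}: transport cost 98 + fixed 56 = 154.
Compare {P1, P2, P3}: transport cost 98 + fixed 74 = 172.
All other subsets cost ≥ 153. Minimum total cost: 135.

135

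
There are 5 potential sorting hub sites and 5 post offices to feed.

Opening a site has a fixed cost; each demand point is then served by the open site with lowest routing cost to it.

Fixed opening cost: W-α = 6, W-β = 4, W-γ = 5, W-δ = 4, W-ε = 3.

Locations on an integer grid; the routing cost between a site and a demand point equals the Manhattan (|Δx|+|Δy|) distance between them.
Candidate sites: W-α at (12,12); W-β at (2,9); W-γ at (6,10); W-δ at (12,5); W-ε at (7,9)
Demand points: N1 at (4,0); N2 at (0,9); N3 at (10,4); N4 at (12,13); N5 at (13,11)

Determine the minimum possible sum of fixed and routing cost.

33

Open {W-α, W-β, W-δ}: assign each demand point to its cheapest open site.
  N1→W-β 11, N2→W-β 2, N3→W-δ 3, N4→W-α 1, N5→W-α 2
  routing cost 19, fixed 14 → total 33.
Compare {W-α, W-β}: routing cost 26 + fixed 10 = 36.
Compare {W-α, W-β, W-δ, W-ε}: routing cost 19 + fixed 17 = 36.
Compare {W-α, W-β, W-ε}: routing cost 24 + fixed 13 = 37.
All other subsets cost ≥ 36. Minimum total cost: 33.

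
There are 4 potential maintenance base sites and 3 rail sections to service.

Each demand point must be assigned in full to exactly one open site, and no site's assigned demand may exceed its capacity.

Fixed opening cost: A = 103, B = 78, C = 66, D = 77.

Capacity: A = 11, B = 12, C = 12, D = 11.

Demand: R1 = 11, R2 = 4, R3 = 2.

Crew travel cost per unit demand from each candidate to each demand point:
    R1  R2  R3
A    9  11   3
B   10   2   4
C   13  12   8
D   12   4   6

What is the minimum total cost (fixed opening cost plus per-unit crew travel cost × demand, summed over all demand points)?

293

Open {B, D}; cheapest assignment that respects the capacities:
  B (cap 12, load 11): R1 — cost 11×10 = 110
  D (cap 11, load 6): R2, R3 — cost 4×4 + 2×6 = 28
  Shipping 138, fixed 155 → total 293.
  Any other capacity-feasible assignment to {B, D} ships for at least 138.
Compare {A, B}: its best feasible assignment gives total 296.
Compare {B, C}: its best feasible assignment gives total 303.
Every other set of open sites that can feasibly serve all demand totals ≥ 296 even under its best assignment. Minimum: 293.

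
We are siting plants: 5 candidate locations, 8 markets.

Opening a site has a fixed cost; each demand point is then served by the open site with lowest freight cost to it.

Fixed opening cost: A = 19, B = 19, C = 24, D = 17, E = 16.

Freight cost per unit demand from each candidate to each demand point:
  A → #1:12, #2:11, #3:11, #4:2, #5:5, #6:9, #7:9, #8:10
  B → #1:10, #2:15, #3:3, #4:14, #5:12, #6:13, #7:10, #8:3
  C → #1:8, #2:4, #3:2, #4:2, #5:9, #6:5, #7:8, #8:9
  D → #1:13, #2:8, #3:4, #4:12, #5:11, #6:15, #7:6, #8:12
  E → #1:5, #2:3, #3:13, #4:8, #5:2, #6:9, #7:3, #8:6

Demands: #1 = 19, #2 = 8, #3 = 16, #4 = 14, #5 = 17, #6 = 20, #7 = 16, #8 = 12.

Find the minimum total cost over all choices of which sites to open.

Open {B, C, E}: assign each demand point to its cheapest open site.
  #1→E 19×5=95, #2→E 8×3=24, #3→C 16×2=32, #4→C 14×2=28, #5→E 17×2=34, #6→C 20×5=100, #7→E 16×3=48, #8→B 12×3=36
  freight cost 397, fixed 59 → total 456.
Compare {C, E}: freight cost 433 + fixed 40 = 473.
Compare {B, C, D, E}: freight cost 397 + fixed 76 = 473.
Compare {A, B, C, E}: freight cost 397 + fixed 78 = 475.
All other subsets cost ≥ 473. Minimum total cost: 456.

456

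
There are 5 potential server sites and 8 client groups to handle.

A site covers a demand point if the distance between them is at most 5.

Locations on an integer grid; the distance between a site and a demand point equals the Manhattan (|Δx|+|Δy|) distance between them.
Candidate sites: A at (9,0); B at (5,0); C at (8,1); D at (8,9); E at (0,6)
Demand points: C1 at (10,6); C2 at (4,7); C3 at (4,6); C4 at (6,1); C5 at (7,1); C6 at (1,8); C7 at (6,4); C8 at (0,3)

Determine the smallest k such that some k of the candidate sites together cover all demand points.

Coverage sets (demand points within 5 of each site):
  A: {C4, C5}
  B: {C4, C5, C7}
  C: {C4, C5, C7}
  D: {C1}
  E: {C2, C3, C6, C8}
No 2 sites suffice: every size-2 union leaves at least one demand point uncovered.
But {B, D, E} covers everything, so the minimum is 3.

3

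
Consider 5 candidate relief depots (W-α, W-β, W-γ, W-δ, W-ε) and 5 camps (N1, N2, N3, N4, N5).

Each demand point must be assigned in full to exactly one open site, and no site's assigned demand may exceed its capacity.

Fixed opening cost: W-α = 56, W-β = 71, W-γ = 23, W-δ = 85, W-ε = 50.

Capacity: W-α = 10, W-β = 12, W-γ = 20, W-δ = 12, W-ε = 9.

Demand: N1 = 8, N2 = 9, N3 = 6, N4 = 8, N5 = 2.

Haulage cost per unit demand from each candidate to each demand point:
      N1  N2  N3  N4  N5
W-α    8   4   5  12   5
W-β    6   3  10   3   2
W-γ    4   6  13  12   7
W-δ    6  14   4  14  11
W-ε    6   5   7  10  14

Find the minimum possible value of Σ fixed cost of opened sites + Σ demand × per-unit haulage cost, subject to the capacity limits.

Open {W-α, W-β, W-γ}; cheapest assignment that respects the capacities:
  W-α (cap 10, load 6): N3 — cost 6×5 = 30
  W-β (cap 12, load 10): N4, N5 — cost 8×3 + 2×2 = 28
  W-γ (cap 20, load 17): N1, N2 — cost 8×4 + 9×6 = 86
  Shipping 144, fixed 150 → total 294.
  Any other capacity-feasible assignment to {W-α, W-β, W-γ} ships for at least 144.
Compare {W-β, W-γ, W-ε}: its best feasible assignment gives total 300.
Compare {W-β, W-γ, W-δ}: its best feasible assignment gives total 317.
Every other set of open sites that can feasibly serve all demand totals ≥ 300 even under its best assignment. Minimum: 294.

294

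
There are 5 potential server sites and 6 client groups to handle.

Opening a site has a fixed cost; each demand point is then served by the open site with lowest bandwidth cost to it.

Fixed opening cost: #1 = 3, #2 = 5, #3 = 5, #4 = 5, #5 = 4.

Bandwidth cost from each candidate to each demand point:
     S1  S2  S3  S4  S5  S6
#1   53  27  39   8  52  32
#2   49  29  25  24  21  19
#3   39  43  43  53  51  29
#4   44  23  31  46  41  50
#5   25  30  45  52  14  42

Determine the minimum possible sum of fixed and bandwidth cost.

130

Open {#1, #2, #5}: assign each demand point to its cheapest open site.
  S1→#5 25, S2→#1 27, S3→#2 25, S4→#1 8, S5→#5 14, S6→#2 19
  bandwidth cost 118, fixed 12 → total 130.
Compare {#1, #2, #4, #5}: bandwidth cost 114 + fixed 17 = 131.
Compare {#1, #2, #3, #5}: bandwidth cost 118 + fixed 17 = 135.
Compare {#1, #2, #3, #4, #5}: bandwidth cost 114 + fixed 22 = 136.
All other subsets cost ≥ 131. Minimum total cost: 130.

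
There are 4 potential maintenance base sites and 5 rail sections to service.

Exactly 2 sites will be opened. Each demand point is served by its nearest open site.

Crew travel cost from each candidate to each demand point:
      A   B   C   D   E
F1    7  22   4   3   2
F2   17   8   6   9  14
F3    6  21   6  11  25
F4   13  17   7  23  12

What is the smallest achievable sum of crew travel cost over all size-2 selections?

24

Open {F1, F2}.
  A→F1 7, B→F2 8, C→F1 4, D→F1 3, E→F1 2  ⇒ total 24.
Compare {F1, F4}: total 33.
Compare {F1, F3}: total 36.
No size-2 selection does better; minimum is 24.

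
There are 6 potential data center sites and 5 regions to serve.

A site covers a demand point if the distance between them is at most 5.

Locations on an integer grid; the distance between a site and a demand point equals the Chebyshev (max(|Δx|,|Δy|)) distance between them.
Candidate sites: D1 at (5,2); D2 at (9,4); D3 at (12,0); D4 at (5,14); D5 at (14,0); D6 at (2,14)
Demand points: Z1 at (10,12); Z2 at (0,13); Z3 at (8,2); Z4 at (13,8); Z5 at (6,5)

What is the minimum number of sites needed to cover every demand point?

Coverage sets (demand points within 5 of each site):
  D1: {Z3, Z5}
  D2: {Z3, Z4, Z5}
  D3: {Z3}
  D4: {Z1, Z2}
  D5: {}
  D6: {Z2}
No single site covers all 5 demand points.
But {D2, D4} covers everything, so the minimum is 2.

2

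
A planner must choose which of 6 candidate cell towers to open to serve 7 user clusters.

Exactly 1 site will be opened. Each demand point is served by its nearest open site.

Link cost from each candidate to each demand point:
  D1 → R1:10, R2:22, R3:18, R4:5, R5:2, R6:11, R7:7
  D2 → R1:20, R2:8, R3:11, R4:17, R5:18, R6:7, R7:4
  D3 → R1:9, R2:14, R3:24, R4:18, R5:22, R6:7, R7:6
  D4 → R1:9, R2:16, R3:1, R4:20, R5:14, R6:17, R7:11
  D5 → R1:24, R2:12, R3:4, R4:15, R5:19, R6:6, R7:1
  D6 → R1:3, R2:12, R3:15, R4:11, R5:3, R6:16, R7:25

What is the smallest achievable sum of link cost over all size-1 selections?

75

Open {D1}.
  R1→D1 10, R2→D1 22, R3→D1 18, R4→D1 5, R5→D1 2, R6→D1 11, R7→D1 7  ⇒ total 75.
Compare {D5}: total 81.
Compare {D2}: total 85.
No size-1 selection does better; minimum is 75.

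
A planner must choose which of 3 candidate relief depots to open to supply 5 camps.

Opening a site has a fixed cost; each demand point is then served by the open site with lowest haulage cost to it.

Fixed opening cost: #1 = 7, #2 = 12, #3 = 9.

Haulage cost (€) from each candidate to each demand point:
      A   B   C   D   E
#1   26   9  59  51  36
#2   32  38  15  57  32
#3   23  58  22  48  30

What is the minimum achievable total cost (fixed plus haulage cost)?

148

Open {#1, #3}: assign each demand point to its cheapest open site.
  A→#3 23, B→#1 9, C→#3 22, D→#3 48, E→#3 30
  haulage cost 132, fixed 16 → total 148.
Compare {#1, #2}: haulage cost 133 + fixed 19 = 152.
Compare {#1, #2, #3}: haulage cost 125 + fixed 28 = 153.
Compare {#2, #3}: haulage cost 154 + fixed 21 = 175.
All other subsets cost ≥ 152. Minimum total cost: 148.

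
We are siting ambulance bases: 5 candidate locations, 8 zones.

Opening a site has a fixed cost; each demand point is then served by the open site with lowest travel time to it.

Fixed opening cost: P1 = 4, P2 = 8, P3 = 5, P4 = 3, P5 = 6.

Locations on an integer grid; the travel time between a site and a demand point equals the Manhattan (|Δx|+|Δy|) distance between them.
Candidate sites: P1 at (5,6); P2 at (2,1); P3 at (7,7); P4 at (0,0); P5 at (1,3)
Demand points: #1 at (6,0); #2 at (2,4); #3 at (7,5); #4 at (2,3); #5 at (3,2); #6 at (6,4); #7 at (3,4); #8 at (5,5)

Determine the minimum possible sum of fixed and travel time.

Open {P1, P5}: assign each demand point to its cheapest open site.
  #1→P1 7, #2→P5 2, #3→P1 3, #4→P5 1, #5→P5 3, #6→P1 3, #7→P5 3, #8→P1 1
  travel time 23, fixed 10 → total 33.
Compare {P1, P2}: travel time 23 + fixed 12 = 35.
Compare {P1, P4, P5}: travel time 22 + fixed 13 = 35.
Compare {P1, P3, P5}: travel time 22 + fixed 15 = 37.
All other subsets cost ≥ 35. Minimum total cost: 33.

33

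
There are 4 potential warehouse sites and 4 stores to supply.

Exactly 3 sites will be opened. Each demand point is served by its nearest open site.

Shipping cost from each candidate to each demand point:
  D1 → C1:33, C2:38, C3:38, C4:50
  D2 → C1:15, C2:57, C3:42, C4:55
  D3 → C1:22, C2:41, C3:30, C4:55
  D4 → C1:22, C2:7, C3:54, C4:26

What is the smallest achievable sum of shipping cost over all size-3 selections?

78

Open {D2, D3, D4}.
  C1→D2 15, C2→D4 7, C3→D3 30, C4→D4 26  ⇒ total 78.
Compare {D1, D3, D4}: total 85.
Compare {D1, D2, D4}: total 86.
No size-3 selection does better; minimum is 78.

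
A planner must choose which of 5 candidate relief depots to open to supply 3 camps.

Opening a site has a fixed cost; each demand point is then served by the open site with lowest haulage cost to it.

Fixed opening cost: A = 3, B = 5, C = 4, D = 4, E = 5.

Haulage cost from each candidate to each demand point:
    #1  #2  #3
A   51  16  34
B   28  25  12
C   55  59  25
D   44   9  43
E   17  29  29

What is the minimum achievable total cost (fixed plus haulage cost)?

Open {B, D, E}: assign each demand point to its cheapest open site.
  #1→E 17, #2→D 9, #3→B 12
  haulage cost 38, fixed 14 → total 52.
Compare {A, B, D, E}: haulage cost 38 + fixed 17 = 55.
Compare {B, C, D, E}: haulage cost 38 + fixed 18 = 56.
Compare {B, D}: haulage cost 49 + fixed 9 = 58.
All other subsets cost ≥ 55. Minimum total cost: 52.

52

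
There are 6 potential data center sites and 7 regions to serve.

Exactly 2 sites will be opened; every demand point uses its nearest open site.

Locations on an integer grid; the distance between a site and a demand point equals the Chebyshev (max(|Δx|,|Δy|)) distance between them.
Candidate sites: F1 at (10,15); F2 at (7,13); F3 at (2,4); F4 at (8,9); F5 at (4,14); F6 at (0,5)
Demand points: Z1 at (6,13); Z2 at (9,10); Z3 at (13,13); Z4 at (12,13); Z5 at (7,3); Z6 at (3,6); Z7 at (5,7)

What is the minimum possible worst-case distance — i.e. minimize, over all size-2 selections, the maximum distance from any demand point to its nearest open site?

Open {F1, F3}.
  Farthest demand point is Z2 at distance 5 (to F1); all others are ≤ 5.
With {F3, F4} the worst case is 5.
With {F1, F4} the worst case is 6.
No size-2 selection achieves below 5.

5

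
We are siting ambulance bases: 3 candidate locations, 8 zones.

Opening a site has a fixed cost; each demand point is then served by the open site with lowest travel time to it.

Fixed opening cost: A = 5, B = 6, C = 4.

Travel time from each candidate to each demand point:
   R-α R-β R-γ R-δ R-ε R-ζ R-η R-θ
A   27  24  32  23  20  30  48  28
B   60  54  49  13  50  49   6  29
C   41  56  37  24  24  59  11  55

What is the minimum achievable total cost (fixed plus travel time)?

Open {A, B}: assign each demand point to its cheapest open site.
  R-α→A 27, R-β→A 24, R-γ→A 32, R-δ→B 13, R-ε→A 20, R-ζ→A 30, R-η→B 6, R-θ→A 28
  travel time 180, fixed 11 → total 191.
Compare {A, B, C}: travel time 180 + fixed 15 = 195.
Compare {A, C}: travel time 195 + fixed 9 = 204.
Compare {A}: travel time 232 + fixed 5 = 237.
All other subsets cost ≥ 195. Minimum total cost: 191.

191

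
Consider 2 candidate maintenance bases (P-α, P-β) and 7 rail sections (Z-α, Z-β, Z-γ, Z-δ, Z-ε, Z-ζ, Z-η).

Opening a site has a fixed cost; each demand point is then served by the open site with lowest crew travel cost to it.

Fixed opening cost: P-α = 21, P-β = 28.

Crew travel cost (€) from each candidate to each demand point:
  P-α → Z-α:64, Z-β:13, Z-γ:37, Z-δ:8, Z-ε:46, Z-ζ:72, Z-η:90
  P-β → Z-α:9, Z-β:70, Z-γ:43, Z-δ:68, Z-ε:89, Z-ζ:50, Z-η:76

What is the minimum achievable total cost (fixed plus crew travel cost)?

288

Open {P-α, P-β}: assign each demand point to its cheapest open site.
  Z-α→P-β 9, Z-β→P-α 13, Z-γ→P-α 37, Z-δ→P-α 8, Z-ε→P-α 46, Z-ζ→P-β 50, Z-η→P-β 76
  crew travel cost 239, fixed 49 → total 288.
Compare {P-α}: crew travel cost 330 + fixed 21 = 351.
Compare {P-β}: crew travel cost 405 + fixed 28 = 433.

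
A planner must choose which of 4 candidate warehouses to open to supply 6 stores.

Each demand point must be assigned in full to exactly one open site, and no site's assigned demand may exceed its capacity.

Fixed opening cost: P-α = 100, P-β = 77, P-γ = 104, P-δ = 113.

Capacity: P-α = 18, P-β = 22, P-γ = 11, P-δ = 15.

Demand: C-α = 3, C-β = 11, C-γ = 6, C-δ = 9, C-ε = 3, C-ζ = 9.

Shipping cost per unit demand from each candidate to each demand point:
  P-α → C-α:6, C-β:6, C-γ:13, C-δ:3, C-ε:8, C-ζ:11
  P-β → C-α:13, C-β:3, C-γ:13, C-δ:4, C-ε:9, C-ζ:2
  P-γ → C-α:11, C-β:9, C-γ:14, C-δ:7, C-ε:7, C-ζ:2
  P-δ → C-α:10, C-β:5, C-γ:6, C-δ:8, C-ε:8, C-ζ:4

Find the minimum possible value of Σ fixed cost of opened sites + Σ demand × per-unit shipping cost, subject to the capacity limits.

446

Open {P-α, P-β, P-δ}; cheapest assignment that respects the capacities:
  P-α (cap 18, load 15): C-α, C-δ, C-ε — cost 3×6 + 9×3 + 3×8 = 69
  P-β (cap 22, load 20): C-β, C-ζ — cost 11×3 + 9×2 = 51
  P-δ (cap 15, load 6): C-γ — cost 6×6 = 36
  Shipping 156, fixed 290 → total 446.
  Any other capacity-feasible assignment to {P-α, P-β, P-δ} ships for at least 156.
Compare {P-β, P-γ, P-δ}: its best feasible assignment gives total 471.
Compare {P-α, P-β, P-γ}: its best feasible assignment gives total 476.
Every other set of open sites that can feasibly serve all demand totals ≥ 471 even under its best assignment. Minimum: 446.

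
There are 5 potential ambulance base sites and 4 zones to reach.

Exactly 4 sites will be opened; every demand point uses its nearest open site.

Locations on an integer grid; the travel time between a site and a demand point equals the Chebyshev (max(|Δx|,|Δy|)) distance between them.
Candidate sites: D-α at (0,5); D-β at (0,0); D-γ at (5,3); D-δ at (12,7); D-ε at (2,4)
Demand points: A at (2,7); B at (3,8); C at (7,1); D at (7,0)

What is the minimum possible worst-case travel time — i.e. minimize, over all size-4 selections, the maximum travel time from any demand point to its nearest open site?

3

Open {D-α, D-β, D-γ, D-δ}.
  Farthest demand point is B at travel time 3 (to D-α); all others are ≤ 3.
With {D-α, D-β, D-γ, D-ε} the worst case is 3.
With {D-α, D-γ, D-δ, D-ε} the worst case is 3.
No size-4 selection achieves below 3.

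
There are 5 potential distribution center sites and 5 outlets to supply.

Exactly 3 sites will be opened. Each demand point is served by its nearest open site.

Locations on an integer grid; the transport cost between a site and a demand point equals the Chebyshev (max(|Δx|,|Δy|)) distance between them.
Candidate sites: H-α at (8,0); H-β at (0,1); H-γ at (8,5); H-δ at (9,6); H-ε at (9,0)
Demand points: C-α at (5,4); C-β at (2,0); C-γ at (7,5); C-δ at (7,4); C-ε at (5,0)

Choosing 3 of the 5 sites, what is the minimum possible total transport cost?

Open {H-α, H-β, H-γ}.
  C-α→H-γ 3, C-β→H-β 2, C-γ→H-γ 1, C-δ→H-γ 1, C-ε→H-α 3  ⇒ total 10.
Compare {H-β, H-γ, H-ε}: total 11.
Compare {H-β, H-γ, H-δ}: total 12.
No size-3 selection does better; minimum is 10.

10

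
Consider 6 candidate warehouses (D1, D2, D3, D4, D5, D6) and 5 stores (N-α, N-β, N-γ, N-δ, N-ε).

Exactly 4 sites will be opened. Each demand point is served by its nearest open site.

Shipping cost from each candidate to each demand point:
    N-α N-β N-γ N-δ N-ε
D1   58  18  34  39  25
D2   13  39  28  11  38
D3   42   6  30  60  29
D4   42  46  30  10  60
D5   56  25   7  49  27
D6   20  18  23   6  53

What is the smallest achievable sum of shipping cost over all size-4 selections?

59

Open {D2, D3, D5, D6}.
  N-α→D2 13, N-β→D3 6, N-γ→D5 7, N-δ→D6 6, N-ε→D5 27  ⇒ total 59.
Compare {D1, D2, D3, D5}: total 62.
Compare {D2, D3, D4, D5}: total 63.
No size-4 selection does better; minimum is 59.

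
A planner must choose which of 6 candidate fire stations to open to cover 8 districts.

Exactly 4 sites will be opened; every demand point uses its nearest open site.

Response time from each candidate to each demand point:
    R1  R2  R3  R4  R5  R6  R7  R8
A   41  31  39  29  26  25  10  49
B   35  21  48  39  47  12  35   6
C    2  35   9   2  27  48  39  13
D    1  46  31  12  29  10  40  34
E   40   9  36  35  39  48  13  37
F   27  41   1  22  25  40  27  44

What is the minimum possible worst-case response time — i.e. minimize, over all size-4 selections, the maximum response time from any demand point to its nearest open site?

Open {A, B, C, F}.
  Farthest demand point is R5 at response time 25 (to F); all others are ≤ 25.
With {A, B, D, F} the worst case is 25.
With {A, C, E, F} the worst case is 25.
No size-4 selection achieves below 25.

25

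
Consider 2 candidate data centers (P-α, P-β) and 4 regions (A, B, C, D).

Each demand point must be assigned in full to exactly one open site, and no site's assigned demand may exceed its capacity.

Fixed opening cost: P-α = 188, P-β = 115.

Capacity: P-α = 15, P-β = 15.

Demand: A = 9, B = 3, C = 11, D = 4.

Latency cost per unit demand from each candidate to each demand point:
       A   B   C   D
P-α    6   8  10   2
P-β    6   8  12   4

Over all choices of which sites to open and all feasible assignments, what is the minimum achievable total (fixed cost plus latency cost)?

499

Open {P-α, P-β}; cheapest assignment that respects the capacities:
  P-α (cap 15, load 15): C, D — cost 11×10 + 4×2 = 118
  P-β (cap 15, load 12): A, B — cost 9×6 + 3×8 = 78
  Shipping 196, fixed 303 → total 499.
  Any other capacity-feasible assignment to {P-α, P-β} ships for at least 196.
Total demand is 27 and no other set of sites has combined capacity ≥ 27, so {P-α, P-β} is the only feasible choice of open sites. Minimum: 499.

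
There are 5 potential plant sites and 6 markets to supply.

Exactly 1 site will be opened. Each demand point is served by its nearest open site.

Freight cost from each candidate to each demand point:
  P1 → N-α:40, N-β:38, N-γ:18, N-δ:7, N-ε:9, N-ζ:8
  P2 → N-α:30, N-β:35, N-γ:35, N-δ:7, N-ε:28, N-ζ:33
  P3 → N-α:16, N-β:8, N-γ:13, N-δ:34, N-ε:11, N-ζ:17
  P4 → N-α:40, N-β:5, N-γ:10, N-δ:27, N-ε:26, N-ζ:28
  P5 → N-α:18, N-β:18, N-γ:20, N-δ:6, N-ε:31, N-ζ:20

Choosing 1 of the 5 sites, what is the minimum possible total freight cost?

Open {P3}.
  N-α→P3 16, N-β→P3 8, N-γ→P3 13, N-δ→P3 34, N-ε→P3 11, N-ζ→P3 17  ⇒ total 99.
Compare {P5}: total 113.
Compare {P1}: total 120.
No size-1 selection does better; minimum is 99.

99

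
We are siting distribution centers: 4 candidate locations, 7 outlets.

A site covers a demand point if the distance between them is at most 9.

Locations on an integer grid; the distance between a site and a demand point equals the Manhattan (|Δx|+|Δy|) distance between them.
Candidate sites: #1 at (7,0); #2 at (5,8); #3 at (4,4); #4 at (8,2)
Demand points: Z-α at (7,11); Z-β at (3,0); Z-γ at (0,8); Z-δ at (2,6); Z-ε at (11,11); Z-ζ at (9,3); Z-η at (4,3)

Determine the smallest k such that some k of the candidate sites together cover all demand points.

2

Coverage sets (demand points within 9 of each site):
  #1: {Z-β, Z-ζ, Z-η}
  #2: {Z-α, Z-γ, Z-δ, Z-ε, Z-ζ, Z-η}
  #3: {Z-β, Z-γ, Z-δ, Z-ζ, Z-η}
  #4: {Z-β, Z-ζ, Z-η}
No single site covers all 7 demand points.
But {#1, #2} covers everything, so the minimum is 2.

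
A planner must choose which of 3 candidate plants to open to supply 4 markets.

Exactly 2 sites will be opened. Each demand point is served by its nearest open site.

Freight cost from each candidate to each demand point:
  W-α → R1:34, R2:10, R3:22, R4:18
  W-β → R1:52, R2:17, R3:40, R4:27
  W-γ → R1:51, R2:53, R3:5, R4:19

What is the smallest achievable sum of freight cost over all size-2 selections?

Open {W-α, W-γ}.
  R1→W-α 34, R2→W-α 10, R3→W-γ 5, R4→W-α 18  ⇒ total 67.
Compare {W-α, W-β}: total 84.
Compare {W-β, W-γ}: total 92.

67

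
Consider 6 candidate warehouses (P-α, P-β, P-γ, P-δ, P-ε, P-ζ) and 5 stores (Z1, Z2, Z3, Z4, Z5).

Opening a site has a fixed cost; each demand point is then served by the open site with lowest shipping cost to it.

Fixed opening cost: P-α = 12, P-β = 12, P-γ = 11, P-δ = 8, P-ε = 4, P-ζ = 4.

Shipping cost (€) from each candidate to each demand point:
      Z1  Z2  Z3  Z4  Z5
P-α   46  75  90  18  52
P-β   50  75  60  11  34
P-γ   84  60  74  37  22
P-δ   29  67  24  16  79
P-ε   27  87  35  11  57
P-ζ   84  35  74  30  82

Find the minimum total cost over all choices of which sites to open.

146

Open {P-γ, P-δ, P-ε, P-ζ}: assign each demand point to its cheapest open site.
  Z1→P-ε 27, Z2→P-ζ 35, Z3→P-δ 24, Z4→P-ε 11, Z5→P-γ 22
  shipping cost 119, fixed 27 → total 146.
Compare {P-γ, P-δ, P-ζ}: shipping cost 126 + fixed 23 = 149.
Compare {P-γ, P-ε, P-ζ}: shipping cost 130 + fixed 19 = 149.
Compare {P-β, P-γ, P-δ, P-ζ}: shipping cost 121 + fixed 35 = 156.
All other subsets cost ≥ 149. Minimum total cost: 146.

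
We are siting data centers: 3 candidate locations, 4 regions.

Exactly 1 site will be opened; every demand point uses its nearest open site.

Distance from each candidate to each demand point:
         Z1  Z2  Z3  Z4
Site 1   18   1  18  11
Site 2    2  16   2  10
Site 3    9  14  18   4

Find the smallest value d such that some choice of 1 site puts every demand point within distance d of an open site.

Open {Site 2}.
  Farthest demand point is Z2 at distance 16 (to Site 2); all others are ≤ 16.
With {Site 1} the worst case is 18.
With {Site 3} the worst case is 18.
No size-1 selection achieves below 16.

16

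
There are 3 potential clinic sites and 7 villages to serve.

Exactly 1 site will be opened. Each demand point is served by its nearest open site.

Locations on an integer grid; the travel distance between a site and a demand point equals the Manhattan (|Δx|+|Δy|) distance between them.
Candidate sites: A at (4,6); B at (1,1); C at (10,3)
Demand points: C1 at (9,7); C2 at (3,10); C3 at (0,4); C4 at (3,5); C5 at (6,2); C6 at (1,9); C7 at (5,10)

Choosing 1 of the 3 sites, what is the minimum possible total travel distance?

Open {A}.
  C1→A 6, C2→A 5, C3→A 6, C4→A 2, C5→A 6, C6→A 6, C7→A 5  ⇒ total 36.
Compare {B}: total 62.
Compare {C}: total 71.

36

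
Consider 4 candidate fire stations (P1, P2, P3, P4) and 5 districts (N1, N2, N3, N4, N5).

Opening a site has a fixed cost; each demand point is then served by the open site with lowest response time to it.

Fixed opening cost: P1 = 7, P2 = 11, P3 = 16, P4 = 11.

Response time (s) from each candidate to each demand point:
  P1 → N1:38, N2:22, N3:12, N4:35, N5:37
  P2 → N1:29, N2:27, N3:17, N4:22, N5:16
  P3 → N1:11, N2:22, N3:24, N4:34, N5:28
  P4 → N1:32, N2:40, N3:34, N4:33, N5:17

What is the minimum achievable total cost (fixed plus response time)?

Open {P2, P3}: assign each demand point to its cheapest open site.
  N1→P3 11, N2→P3 22, N3→P2 17, N4→P2 22, N5→P2 16
  response time 88, fixed 27 → total 115.
Compare {P1, P2, P3}: response time 83 + fixed 34 = 117.
Compare {P1, P2}: response time 101 + fixed 18 = 119.
Compare {P2}: response time 111 + fixed 11 = 122.
All other subsets cost ≥ 117. Minimum total cost: 115.

115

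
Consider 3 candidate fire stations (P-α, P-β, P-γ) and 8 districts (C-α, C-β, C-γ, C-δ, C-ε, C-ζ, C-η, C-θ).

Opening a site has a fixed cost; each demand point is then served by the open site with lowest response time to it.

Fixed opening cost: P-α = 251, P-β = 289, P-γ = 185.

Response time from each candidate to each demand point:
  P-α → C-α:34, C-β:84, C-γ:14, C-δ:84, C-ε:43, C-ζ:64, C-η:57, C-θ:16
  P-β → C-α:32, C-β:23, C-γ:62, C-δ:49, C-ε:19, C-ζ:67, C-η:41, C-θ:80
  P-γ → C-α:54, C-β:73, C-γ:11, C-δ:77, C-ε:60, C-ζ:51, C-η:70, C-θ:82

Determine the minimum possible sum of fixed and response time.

647

Open {P-α}: assign each demand point to its cheapest open site.
  C-α→P-α 34, C-β→P-α 84, C-γ→P-α 14, C-δ→P-α 84, C-ε→P-α 43, C-ζ→P-α 64, C-η→P-α 57, C-θ→P-α 16
  response time 396, fixed 251 → total 647.
Compare {P-β}: response time 373 + fixed 289 = 662.
Compare {P-γ}: response time 478 + fixed 185 = 663.
Compare {P-β, P-γ}: response time 306 + fixed 474 = 780.
All other subsets cost ≥ 662. Minimum total cost: 647.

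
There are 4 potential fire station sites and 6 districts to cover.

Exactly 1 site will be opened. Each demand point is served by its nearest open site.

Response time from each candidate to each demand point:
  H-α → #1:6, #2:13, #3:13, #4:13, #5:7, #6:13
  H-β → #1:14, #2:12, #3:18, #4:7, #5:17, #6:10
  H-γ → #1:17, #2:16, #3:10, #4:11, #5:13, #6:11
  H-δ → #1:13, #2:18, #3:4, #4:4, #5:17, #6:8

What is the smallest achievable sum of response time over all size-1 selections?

Open {H-δ}.
  #1→H-δ 13, #2→H-δ 18, #3→H-δ 4, #4→H-δ 4, #5→H-δ 17, #6→H-δ 8  ⇒ total 64.
Compare {H-α}: total 65.
Compare {H-β}: total 78.
No size-1 selection does better; minimum is 64.

64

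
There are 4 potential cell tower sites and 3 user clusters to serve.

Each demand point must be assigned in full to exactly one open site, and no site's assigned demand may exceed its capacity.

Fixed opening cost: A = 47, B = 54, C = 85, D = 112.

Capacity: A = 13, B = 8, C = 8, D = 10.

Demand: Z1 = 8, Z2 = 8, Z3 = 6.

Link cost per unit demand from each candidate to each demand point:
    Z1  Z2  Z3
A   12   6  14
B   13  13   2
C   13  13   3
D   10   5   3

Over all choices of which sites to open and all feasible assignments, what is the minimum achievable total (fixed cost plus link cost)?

350

Open {A, B, C}; cheapest assignment that respects the capacities:
  A (cap 13, load 8): Z2 — cost 8×6 = 48
  B (cap 8, load 6): Z3 — cost 6×2 = 12
  C (cap 8, load 8): Z1 — cost 8×13 = 104
  Shipping 164, fixed 186 → total 350.
  Any other capacity-feasible assignment to {A, B, C} ships for at least 164.
Compare {A, B, D}: its best feasible assignment gives total 353.
Compare {A, C, D}: its best feasible assignment gives total 390.
Every other set of open sites that can feasibly serve all demand totals ≥ 353 even under its best assignment. Minimum: 350.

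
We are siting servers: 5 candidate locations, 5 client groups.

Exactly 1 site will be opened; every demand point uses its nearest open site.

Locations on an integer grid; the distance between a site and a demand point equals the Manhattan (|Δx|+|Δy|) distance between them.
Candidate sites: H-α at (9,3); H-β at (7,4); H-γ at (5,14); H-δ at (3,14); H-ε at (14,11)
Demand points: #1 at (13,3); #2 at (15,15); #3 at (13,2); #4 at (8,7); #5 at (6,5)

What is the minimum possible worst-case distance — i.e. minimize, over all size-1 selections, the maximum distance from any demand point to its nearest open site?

Open {H-ε}.
  Farthest demand point is #5 at distance 14 (to H-ε); all others are ≤ 14.
With {H-α} the worst case is 18.
With {H-β} the worst case is 19.
No size-1 selection achieves below 14.

14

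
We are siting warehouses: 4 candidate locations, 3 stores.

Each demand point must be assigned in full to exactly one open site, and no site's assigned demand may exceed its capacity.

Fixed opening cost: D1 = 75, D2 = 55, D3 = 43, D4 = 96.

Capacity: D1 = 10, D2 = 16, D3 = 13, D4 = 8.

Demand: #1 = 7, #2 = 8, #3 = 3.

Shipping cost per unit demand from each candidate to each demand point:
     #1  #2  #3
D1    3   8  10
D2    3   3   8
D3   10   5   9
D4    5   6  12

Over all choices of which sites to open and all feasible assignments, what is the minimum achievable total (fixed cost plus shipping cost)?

170

Open {D2, D3}; cheapest assignment that respects the capacities:
  D2 (cap 16, load 15): #1, #2 — cost 7×3 + 8×3 = 45
  D3 (cap 13, load 3): #3 — cost 3×9 = 27
  Shipping 72, fixed 98 → total 170.
  Any other capacity-feasible assignment to {D2, D3} ships for at least 72.
Compare {D1, D2}: its best feasible assignment gives total 199.
Compare {D1, D3}: its best feasible assignment gives total 206.
Every other set of open sites that can feasibly serve all demand totals ≥ 199 even under its best assignment. Minimum: 170.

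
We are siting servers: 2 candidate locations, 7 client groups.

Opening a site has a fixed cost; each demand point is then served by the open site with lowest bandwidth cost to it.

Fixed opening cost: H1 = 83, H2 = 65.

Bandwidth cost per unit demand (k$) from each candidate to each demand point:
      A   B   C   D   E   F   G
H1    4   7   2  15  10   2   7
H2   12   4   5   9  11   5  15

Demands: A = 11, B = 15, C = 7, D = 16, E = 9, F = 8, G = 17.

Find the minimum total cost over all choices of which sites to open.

Open {H1, H2}: assign each demand point to its cheapest open site.
  A→H1 11×4=44, B→H2 15×4=60, C→H1 7×2=14, D→H2 16×9=144, E→H1 9×10=90, F→H1 8×2=16, G→H1 17×7=119
  bandwidth cost 487, fixed 148 → total 635.
Compare {H1}: bandwidth cost 628 + fixed 83 = 711.
Compare {H2}: bandwidth cost 765 + fixed 65 = 830.

635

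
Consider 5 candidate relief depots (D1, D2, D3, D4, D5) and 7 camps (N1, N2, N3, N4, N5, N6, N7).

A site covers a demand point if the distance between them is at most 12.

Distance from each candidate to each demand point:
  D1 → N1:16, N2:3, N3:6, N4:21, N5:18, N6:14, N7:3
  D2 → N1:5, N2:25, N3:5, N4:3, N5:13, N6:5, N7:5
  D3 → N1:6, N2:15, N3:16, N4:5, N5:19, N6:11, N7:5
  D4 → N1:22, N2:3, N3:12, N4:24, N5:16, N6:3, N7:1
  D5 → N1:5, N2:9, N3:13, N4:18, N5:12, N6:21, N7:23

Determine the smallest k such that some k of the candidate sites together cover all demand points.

Coverage sets (demand points within 12 of each site):
  D1: {N2, N3, N7}
  D2: {N1, N3, N4, N6, N7}
  D3: {N1, N4, N6, N7}
  D4: {N2, N3, N6, N7}
  D5: {N1, N2, N5}
No single site covers all 7 demand points.
But {D2, D5} covers everything, so the minimum is 2.

2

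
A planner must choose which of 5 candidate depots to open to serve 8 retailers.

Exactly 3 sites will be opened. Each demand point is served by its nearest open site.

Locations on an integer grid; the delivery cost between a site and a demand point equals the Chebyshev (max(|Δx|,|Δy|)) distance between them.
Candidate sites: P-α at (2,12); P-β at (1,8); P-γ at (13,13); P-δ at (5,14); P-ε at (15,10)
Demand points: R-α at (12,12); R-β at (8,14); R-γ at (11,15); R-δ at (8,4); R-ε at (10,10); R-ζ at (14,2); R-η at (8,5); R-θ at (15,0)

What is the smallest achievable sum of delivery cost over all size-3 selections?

41

Open {P-γ, P-δ, P-ε}.
  R-α→P-γ 1, R-β→P-δ 3, R-γ→P-γ 2, R-δ→P-ε 7, R-ε→P-γ 3, R-ζ→P-ε 8, R-η→P-ε 7, R-θ→P-ε 10  ⇒ total 41.
Compare {P-α, P-γ, P-ε}: total 43.
Compare {P-β, P-γ, P-ε}: total 43.
No size-3 selection does better; minimum is 41.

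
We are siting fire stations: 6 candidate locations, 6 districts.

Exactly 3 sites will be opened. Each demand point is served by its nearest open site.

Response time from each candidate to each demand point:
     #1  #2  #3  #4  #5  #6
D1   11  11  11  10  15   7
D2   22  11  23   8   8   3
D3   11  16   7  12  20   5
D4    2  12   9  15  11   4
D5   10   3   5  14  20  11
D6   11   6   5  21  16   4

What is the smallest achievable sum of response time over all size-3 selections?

Open {D2, D4, D5}.
  #1→D4 2, #2→D5 3, #3→D5 5, #4→D2 8, #5→D2 8, #6→D2 3  ⇒ total 29.
Compare {D2, D4, D6}: total 32.
Compare {D1, D4, D5}: total 35.
No size-3 selection does better; minimum is 29.

29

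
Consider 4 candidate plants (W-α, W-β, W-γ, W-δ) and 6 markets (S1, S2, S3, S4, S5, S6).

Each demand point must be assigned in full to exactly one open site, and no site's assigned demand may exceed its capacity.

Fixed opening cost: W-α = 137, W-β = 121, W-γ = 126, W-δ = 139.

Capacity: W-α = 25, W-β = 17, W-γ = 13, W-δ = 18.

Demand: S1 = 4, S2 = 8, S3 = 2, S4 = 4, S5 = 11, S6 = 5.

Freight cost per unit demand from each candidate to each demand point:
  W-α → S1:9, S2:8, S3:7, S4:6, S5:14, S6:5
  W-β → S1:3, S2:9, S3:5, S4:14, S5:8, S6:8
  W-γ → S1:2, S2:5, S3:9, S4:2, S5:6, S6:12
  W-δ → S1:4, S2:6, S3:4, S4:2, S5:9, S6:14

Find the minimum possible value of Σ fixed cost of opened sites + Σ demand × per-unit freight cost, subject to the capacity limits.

Open {W-β, W-δ}; cheapest assignment that respects the capacities:
  W-β (cap 17, load 16): S5, S6 — cost 11×8 + 5×8 = 128
  W-δ (cap 18, load 18): S1, S2, S3, S4 — cost 4×4 + 8×6 + 2×4 + 4×2 = 80
  Shipping 208, fixed 260 → total 468.
  Any other capacity-feasible assignment to {W-β, W-δ} ships for at least 208.
Compare {W-α, W-β}: its best feasible assignment gives total 481.
Compare {W-α, W-γ}: its best feasible assignment gives total 492.
Every other set of open sites that can feasibly serve all demand totals ≥ 481 even under its best assignment. Minimum: 468.

468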